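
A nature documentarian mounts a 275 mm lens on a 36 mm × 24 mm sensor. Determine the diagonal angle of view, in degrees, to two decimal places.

9.00°

Sensor diagonal = √(36² + 24²) = √1872.0000 ≈ 43.2666 mm.
Angle of view α = 2·arctan(d/2f) with d = 43.2666 mm and f = 275 mm.
d/2f = 0.07867; arctan(0.07867) ≈ 4.4980°, so α ≈ 8.9960°.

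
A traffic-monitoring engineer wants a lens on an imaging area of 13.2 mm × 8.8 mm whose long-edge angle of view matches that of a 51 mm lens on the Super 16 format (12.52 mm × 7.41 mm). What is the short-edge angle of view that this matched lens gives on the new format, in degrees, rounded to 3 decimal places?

9.356°

Equal long-edge AOV ⇒ f₂ = f₁ · 13.2/12.52 = 51 × 1.05431 ≈ 53.7700 mm.
Short-edge AOV on the new format = 2·arctan(8.8 / (2 × 53.7700)) = 2·arctan(0.08183) ≈ 9.3562°.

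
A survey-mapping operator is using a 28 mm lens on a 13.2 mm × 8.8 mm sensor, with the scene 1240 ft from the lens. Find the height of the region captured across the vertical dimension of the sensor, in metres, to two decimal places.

118.78 m

dₒ: 1240 ft × 304.8 mm/ft = 377951.99 mm.
Similar triangles through the lens centre give W/dₒ = h/dᵢ; with 1/f = 1/dₒ + 1/dᵢ this gives W = h·(dₒ − f)/f.
W = 8.8 mm × (377952 − 28) / 28 = 8.8 × 13497.2853 ≈ 118776.110 mm = 118.776 m.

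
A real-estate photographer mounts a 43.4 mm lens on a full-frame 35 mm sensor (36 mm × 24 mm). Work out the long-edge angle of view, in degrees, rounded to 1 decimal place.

45.1°

Angle of view α = 2·arctan(w/2f) with w = 36 mm and f = 43.4 mm.
w/2f = 0.41475; arctan(0.41475) ≈ 22.5261°, so α ≈ 45.0521°.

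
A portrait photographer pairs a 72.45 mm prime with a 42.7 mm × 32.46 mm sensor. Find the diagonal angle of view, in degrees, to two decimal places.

Sensor diagonal = √(42.7² + 32.46²) = √2876.9416 ≈ 53.6371 mm.
Angle of view α = 2·arctan(d/2f) with d = 53.6371 mm and f = 72.45 mm.
d/2f = 0.37017; arctan(0.37017) ≈ 20.3129°, so α ≈ 40.6257°.

40.63°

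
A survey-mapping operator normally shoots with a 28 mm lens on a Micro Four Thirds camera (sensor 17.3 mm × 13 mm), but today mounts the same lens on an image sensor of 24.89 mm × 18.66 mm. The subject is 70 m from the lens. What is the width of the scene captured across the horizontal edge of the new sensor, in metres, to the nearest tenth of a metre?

The focal length stays 28 mm; the relevant sensor dimension is now w = 24.89 mm. Object distance dₒ = 70 m = 70000 mm.
Thin-lens field width W = w·(dₒ − f)/f = 24.89 × (70000 − 28)/28 ≈ 62200.110 mm = 62.2001 m.

62.2 m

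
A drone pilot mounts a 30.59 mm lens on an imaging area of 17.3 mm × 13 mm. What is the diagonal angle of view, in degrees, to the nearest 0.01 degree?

Sensor diagonal = √(17.3² + 13²) = √468.2900 ≈ 21.6400 mm.
Angle of view α = 2·arctan(d/2f) with d = 21.6400 mm and f = 30.59 mm.
d/2f = 0.35371; arctan(0.35371) ≈ 19.4792°, so α ≈ 38.9584°.

38.96°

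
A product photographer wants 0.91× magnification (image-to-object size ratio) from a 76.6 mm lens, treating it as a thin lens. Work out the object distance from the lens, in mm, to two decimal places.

160.78 mm

With m = dᵢ/dₒ and 1/f = 1/dₒ + 1/dᵢ, substituting dᵢ = m·dₒ gives 1/f = (1 + 1/m)/dₒ, hence dₒ = f·(1 + 1/m).
dₒ = 76.6 × (1 + 1/0.91) = 76.6 × 2.09890 ≈ 160.776 mm.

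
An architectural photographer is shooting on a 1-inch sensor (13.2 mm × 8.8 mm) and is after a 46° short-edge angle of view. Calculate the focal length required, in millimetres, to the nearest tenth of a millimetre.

10.4 mm

From α = 2·arctan(h/2f) we get f = h / (2·tan(α/2)).
With h = 8.8 mm and α/2 = 23°, tan(α/2) ≈ 0.42447, so f ≈ 8.8 / 0.84895 ≈ 10.3658 mm.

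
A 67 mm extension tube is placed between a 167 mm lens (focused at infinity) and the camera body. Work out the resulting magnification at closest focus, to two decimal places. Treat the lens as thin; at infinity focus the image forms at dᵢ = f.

The tube moves the image plane from f to f + e, so dᵢ = 167 + 67 = 234 mm. Focus is achieved when 1/f = 1/dₒ + 1/dᵢ, giving dₒ = 1/(1/f − 1/(f+e)).
Magnification m = dᵢ/dₒ = (f+e)·(1/f − 1/(f+e)) = e/f = 67/167 ≈ 0.4012.

0.40×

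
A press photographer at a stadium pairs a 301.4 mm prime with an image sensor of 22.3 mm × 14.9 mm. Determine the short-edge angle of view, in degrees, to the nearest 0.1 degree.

Angle of view α = 2·arctan(h/2f) with h = 14.9 mm and f = 301.4 mm.
h/2f = 0.02472; arctan(0.02472) ≈ 1.4159°, so α ≈ 2.8319°.

2.8°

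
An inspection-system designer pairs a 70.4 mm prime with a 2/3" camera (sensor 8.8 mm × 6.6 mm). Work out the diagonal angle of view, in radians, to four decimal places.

Sensor diagonal = √(8.8² + 6.6²) = √121.0000 ≈ 11.0000 mm.
Angle of view α = 2·arctan(d/2f) with d = 11.0000 mm and f = 70.4 mm.
d/2f = 0.07812; arctan(0.07812) ≈ 0.0780 rad, so α ≈ 0.1559 rad.

0.1559 rad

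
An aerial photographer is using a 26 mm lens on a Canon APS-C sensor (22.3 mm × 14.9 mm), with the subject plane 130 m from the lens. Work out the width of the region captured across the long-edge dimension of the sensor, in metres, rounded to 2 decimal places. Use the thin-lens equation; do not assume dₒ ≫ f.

dₒ: 130 m = 130000 mm.
Similar triangles through the lens centre give W/dₒ = w/dᵢ; with 1/f = 1/dₒ + 1/dᵢ this gives W = w·(dₒ − f)/f.
W = 22.3 mm × (130000 − 26) / 26 = 22.3 × 4999.0000 ≈ 111477.700 mm = 111.478 m.

111.48 m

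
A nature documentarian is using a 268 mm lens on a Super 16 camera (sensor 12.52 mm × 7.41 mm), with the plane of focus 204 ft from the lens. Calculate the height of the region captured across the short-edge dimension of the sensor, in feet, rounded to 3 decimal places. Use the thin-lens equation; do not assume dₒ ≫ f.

5.616 ft

dₒ: 204 ft × 304.8 mm/ft = 62179.20 mm.
Similar triangles through the lens centre give W/dₒ = h/dᵢ; with 1/f = 1/dₒ + 1/dᵢ this gives W = h·(dₒ − f)/f.
W = 7.41 mm × (62179.2 − 268) / 268 = 7.41 × 231.0119 ≈ 1711.798 mm = 1711.798/304.8 ft = 5.61614 ft.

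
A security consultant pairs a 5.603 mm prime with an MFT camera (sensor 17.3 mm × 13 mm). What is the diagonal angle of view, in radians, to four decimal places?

2.1860 rad

Sensor diagonal = √(17.3² + 13²) = √468.2900 ≈ 21.6400 mm.
Angle of view α = 2·arctan(d/2f) with d = 21.6400 mm and f = 5.603 mm.
d/2f = 1.93111; arctan(1.93111) ≈ 1.0930 rad, so α ≈ 2.1860 rad.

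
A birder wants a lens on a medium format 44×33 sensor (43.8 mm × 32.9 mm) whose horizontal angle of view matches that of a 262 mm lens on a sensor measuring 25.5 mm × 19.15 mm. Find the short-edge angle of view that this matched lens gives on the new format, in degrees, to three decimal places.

Equal horizontal AOV ⇒ f₂ = f₁ · 43.8/25.5 = 262 × 1.71765 ≈ 450.0235 mm.
Short-edge AOV on the new format = 2·arctan(32.9 / (2 × 450.0235)) = 2·arctan(0.03655) ≈ 4.1869°.

4.187°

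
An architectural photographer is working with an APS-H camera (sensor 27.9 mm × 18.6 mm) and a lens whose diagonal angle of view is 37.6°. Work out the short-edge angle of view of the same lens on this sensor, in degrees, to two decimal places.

Sensor diagonal = √(27.9² + 18.6²) = √1124.3700 ≈ 33.5316 mm.
From the diagonal AOV: f = 33.5316 / (2·tan(18.8°)) = 33.5316 / 0.68086 ≈ 49.2493 mm.
Short-edge AOV = 2·arctan(18.6 / (2 × 49.2493)) = 2·arctan(0.18884) ≈ 21.3871°.

21.39°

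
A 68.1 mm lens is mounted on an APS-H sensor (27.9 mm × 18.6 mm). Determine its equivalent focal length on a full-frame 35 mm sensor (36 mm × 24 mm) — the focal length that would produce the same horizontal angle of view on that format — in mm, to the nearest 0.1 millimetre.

87.9 mm

Equal angle of view means equal width/f ratio, so f₂ = f₁ · (width₂/width₁) = 68.1 × 36/27.9.
f₂ = 68.1 × 1.29032 ≈ 87.871 mm.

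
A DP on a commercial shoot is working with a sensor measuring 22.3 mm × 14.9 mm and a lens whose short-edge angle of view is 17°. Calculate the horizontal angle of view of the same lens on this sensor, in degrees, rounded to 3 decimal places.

From the short-edge AOV: f = 14.9 / (2·tan(8.5°)) = 14.9 / 0.29890 ≈ 49.8491 mm.
Horizontal AOV = 2·arctan(22.3 / (2 × 49.8491)) = 2·arctan(0.22367) ≈ 25.2162°.

25.216°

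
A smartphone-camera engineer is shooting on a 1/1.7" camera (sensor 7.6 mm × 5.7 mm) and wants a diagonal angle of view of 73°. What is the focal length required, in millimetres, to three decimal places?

6.419 mm

Sensor diagonal = √(7.6² + 5.7²) = √90.2500 ≈ 9.5000 mm.
From α = 2·arctan(d/2f) we get f = d / (2·tan(α/2)).
With d = 9.5000 mm and α/2 = 36.5°, tan(α/2) ≈ 0.73996, so f ≈ 9.5000 / 1.47992 ≈ 6.4193 mm.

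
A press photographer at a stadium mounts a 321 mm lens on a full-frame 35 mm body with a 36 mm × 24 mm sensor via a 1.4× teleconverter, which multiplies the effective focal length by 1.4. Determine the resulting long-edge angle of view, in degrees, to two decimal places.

Effective focal length f = 321 × 1.4 = 449.4 mm.
α = 2·arctan(36 / (2 × 449.4)) = 2·arctan(0.04005) ≈ 4.5873°.

4.59°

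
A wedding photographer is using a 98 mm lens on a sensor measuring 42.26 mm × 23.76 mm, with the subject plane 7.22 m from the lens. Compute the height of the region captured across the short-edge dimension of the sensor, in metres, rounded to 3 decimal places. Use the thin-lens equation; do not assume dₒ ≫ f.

1.727 m

dₒ: 7.22 m = 7220 mm.
Similar triangles through the lens centre give W/dₒ = h/dᵢ; with 1/f = 1/dₒ + 1/dᵢ this gives W = h·(dₒ − f)/f.
W = 23.76 mm × (7220 − 98) / 98 = 23.76 × 72.6735 ≈ 1726.722 mm = 1.72672 m.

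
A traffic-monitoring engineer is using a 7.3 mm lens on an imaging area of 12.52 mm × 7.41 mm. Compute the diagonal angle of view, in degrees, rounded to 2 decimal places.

89.80°

Sensor diagonal = √(12.52² + 7.41²) = √211.6585 ≈ 14.5485 mm.
Angle of view α = 2·arctan(d/2f) with d = 14.5485 mm and f = 7.3 mm.
d/2f = 0.99647; arctan(0.99647) ≈ 44.8987°, so α ≈ 89.7975°.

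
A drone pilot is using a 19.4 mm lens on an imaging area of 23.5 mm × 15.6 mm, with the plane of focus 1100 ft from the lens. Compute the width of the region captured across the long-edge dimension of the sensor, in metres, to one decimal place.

dₒ: 1100 ft × 304.8 mm/ft = 335279.99 mm.
Similar triangles through the lens centre give W/dₒ = w/dᵢ; with 1/f = 1/dₒ + 1/dᵢ this gives W = w·(dₒ − f)/f.
W = 23.5 mm × (335280 − 19.4) / 19.4 = 23.5 × 17281.4737 ≈ 406114.631 mm = 406.115 m.

406.1 m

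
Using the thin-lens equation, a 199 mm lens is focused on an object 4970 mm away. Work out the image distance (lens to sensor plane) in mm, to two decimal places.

207.30 mm

1/dᵢ = 1/f − 1/dₒ = 1/199 − 1/4970 = 0.0048239 mm⁻¹.
dᵢ = 1/0.0048239 ≈ 207.3004 mm.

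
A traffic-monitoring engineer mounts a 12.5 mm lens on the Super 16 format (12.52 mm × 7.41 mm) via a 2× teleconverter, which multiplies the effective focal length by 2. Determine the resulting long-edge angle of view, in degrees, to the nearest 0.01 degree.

28.12°

Effective focal length f = 12.5 × 2 = 25 mm.
α = 2·arctan(12.52 / (2 × 25)) = 2·arctan(0.25040) ≈ 28.1156°.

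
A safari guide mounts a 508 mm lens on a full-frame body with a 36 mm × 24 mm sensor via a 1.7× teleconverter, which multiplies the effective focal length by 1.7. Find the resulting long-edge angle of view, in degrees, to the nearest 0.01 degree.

2.39°

Effective focal length f = 508 × 1.7 = 863.6 mm.
α = 2·arctan(36 / (2 × 863.6)) = 2·arctan(0.02084) ≈ 2.3881°.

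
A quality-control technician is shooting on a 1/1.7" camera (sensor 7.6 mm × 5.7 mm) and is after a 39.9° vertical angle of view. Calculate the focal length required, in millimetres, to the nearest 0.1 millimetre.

7.9 mm

From α = 2·arctan(h/2f) we get f = h / (2·tan(α/2)).
With h = 5.7 mm and α/2 = 19.95°, tan(α/2) ≈ 0.36298, so f ≈ 5.7 / 0.72596 ≈ 7.8516 mm.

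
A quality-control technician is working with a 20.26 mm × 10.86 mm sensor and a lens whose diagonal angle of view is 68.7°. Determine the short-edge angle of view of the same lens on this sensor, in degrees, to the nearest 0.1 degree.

Sensor diagonal = √(20.26² + 10.86²) = √528.4072 ≈ 22.9871 mm.
From the diagonal AOV: f = 22.9871 / (2·tan(34.35°)) = 22.9871 / 1.36687 ≈ 16.8174 mm.
Short-edge AOV = 2·arctan(10.86 / (2 × 16.8174)) = 2·arctan(0.32288) ≈ 35.7885°.

35.8°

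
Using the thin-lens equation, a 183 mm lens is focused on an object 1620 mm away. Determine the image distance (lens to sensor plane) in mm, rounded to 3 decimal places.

206.305 mm

1/dᵢ = 1/f − 1/dₒ = 1/183 − 1/1620 = 0.0048472 mm⁻¹.
dᵢ = 1/0.0048472 ≈ 206.3048 mm.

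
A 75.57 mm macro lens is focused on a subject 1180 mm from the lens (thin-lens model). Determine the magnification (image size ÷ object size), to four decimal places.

0.0684×

Thin lens: 1/f = 1/dₒ + 1/dᵢ → 1/dᵢ = 1/75.57 − 1/1180 = 0.0123853 mm⁻¹, so dᵢ ≈ 80.7408 mm.
Magnification m = dᵢ/dₒ = 80.7408/1180 ≈ 0.06842.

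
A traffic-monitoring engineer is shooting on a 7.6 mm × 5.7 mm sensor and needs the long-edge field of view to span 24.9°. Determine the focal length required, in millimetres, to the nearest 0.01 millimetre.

From α = 2·arctan(w/2f) we get f = w / (2·tan(α/2)).
With w = 7.6 mm and α/2 = 12.45°, tan(α/2) ≈ 0.22078, so f ≈ 7.6 / 0.44156 ≈ 17.2118 mm.

17.21 mm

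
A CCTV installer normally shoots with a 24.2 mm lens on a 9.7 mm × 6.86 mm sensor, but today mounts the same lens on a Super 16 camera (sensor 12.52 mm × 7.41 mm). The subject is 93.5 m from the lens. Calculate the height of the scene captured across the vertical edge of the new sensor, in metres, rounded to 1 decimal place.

The focal length stays 24.2 mm; the relevant sensor dimension is now h = 7.41 mm. Object distance dₒ = 93.5 m = 93500 mm.
Thin-lens field height W = h·(dₒ − f)/f = 7.41 × (93500 − 24.2)/24.2 ≈ 28622.135 mm = 28.6221 m.

28.6 m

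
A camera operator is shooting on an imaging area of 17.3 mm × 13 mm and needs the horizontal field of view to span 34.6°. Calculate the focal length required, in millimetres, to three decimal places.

From α = 2·arctan(w/2f) we get f = w / (2·tan(α/2)).
With w = 17.3 mm and α/2 = 17.3°, tan(α/2) ≈ 0.31147, so f ≈ 17.3 / 0.62293 ≈ 27.7720 mm.

27.772 mm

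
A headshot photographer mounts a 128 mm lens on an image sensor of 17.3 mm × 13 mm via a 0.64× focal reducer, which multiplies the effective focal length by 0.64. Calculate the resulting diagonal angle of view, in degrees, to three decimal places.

Effective focal length f = 128 × 0.64 = 81.92 mm.
Sensor diagonal = √(17.3² + 13²) = √468.2900 ≈ 21.6400 mm.
α = 2·arctan(21.640 / (2 × 81.92)) = 2·arctan(0.13208) ≈ 15.0482°.

15.048°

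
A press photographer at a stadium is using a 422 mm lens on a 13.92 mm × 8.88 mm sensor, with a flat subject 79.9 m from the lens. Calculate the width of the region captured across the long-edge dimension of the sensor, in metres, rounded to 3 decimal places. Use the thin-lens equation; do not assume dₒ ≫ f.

2.622 m

dₒ: 79.9 m = 79900 mm.
Similar triangles through the lens centre give W/dₒ = w/dᵢ; with 1/f = 1/dₒ + 1/dᵢ this gives W = w·(dₒ − f)/f.
W = 13.92 mm × (79900 − 422) / 422 = 13.92 × 188.3365 ≈ 2621.644 mm = 2.62164 m.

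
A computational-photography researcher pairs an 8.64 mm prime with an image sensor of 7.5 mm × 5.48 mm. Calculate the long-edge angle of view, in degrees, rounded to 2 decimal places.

Angle of view α = 2·arctan(w/2f) with w = 7.5 mm and f = 8.64 mm.
w/2f = 0.43403; arctan(0.43403) ≈ 23.4622°, so α ≈ 46.9244°.

46.92°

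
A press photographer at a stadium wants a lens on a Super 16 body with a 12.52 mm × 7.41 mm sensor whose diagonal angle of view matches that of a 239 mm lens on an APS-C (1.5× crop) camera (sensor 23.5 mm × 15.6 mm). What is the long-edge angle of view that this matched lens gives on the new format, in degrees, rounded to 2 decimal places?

5.81°

Sensor diagonal = √(23.5² + 15.6²) = √795.6100 ≈ 28.2066 mm.
Sensor diagonal = √(12.52² + 7.41²) = √211.6585 ≈ 14.5485 mm.
Equal diagonal AOV ⇒ f₂ = f₁ · 14.5485/28.2066 = 239 × 0.51578 ≈ 123.2723 mm.
Long-edge AOV on the new format = 2·arctan(12.52 / (2 × 123.2723)) = 2·arctan(0.05078) ≈ 5.8142°.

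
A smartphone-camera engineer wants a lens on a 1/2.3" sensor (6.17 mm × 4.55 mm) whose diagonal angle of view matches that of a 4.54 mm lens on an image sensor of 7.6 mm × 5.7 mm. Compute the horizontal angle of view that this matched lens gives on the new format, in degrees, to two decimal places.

80.20°

Sensor diagonal = √(7.6² + 5.7²) = √90.2500 ≈ 9.5000 mm.
Sensor diagonal = √(6.17² + 4.55²) = √58.7714 ≈ 7.6663 mm.
Equal diagonal AOV ⇒ f₂ = f₁ · 7.6663/9.5000 = 4.54 × 0.80697 ≈ 3.6637 mm.
Horizontal AOV on the new format = 2·arctan(6.17 / (2 × 3.6637)) = 2·arctan(0.84205) ≈ 80.1984°.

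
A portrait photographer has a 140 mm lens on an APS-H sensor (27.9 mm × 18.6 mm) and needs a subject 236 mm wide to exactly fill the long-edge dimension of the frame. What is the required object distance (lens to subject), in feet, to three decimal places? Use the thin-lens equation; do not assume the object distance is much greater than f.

Magnification m = w/W = dᵢ/dₒ; combined with 1/f = 1/dₒ + 1/dᵢ this gives dₒ = f·(1 + W/w).
dₒ = 140 mm × (1 + 236/27.9) = 140 × 9.4588 ≈ 1324.229 mm = 1324.229/304.8 ft = 4.34458 ft.

4.345 ft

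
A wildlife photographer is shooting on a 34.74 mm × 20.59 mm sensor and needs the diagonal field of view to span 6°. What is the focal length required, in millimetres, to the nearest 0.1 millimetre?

Sensor diagonal = √(34.74² + 20.59²) = √1630.8157 ≈ 40.3834 mm.
From α = 2·arctan(d/2f) we get f = d / (2·tan(α/2)).
With d = 40.3834 mm and α/2 = 3°, tan(α/2) ≈ 0.05241, so f ≈ 40.3834 / 0.10482 ≈ 385.2802 mm.

385.3 mm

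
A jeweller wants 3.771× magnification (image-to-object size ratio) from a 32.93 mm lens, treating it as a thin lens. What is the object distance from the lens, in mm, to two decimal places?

With m = dᵢ/dₒ and 1/f = 1/dₒ + 1/dᵢ, substituting dᵢ = m·dₒ gives 1/f = (1 + 1/m)/dₒ, hence dₒ = f·(1 + 1/m).
dₒ = 32.93 × (1 + 1/3.771) = 32.93 × 1.26518 ≈ 41.662 mm.

41.66 mm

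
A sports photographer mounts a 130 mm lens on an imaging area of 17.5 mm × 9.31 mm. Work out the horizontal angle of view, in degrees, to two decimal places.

7.70°

Angle of view α = 2·arctan(w/2f) with w = 17.5 mm and f = 130 mm.
w/2f = 0.06731; arctan(0.06731) ≈ 3.8506°, so α ≈ 7.7013°.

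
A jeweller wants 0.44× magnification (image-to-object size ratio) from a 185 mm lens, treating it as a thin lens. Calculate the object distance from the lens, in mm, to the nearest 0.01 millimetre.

605.45 mm

With m = dᵢ/dₒ and 1/f = 1/dₒ + 1/dᵢ, substituting dᵢ = m·dₒ gives 1/f = (1 + 1/m)/dₒ, hence dₒ = f·(1 + 1/m).
dₒ = 185 × (1 + 1/0.44) = 185 × 3.27273 ≈ 605.455 mm.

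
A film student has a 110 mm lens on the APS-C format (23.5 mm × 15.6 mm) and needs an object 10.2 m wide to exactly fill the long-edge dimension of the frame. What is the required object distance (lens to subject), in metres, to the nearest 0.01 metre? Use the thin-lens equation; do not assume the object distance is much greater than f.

W: 10.2 m = 10200 mm.
Magnification m = w/W = dᵢ/dₒ; combined with 1/f = 1/dₒ + 1/dᵢ this gives dₒ = f·(1 + W/w).
dₒ = 110 mm × (1 + 10200/23.5) = 110 × 435.0426 ≈ 47854.681 mm = 47.8547 m.

47.85 m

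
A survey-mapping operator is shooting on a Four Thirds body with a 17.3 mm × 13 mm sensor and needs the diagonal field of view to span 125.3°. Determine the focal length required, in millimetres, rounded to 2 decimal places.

5.60 mm

Sensor diagonal = √(17.3² + 13²) = √468.2900 ≈ 21.6400 mm.
From α = 2·arctan(d/2f) we get f = d / (2·tan(α/2)).
With d = 21.6400 mm and α/2 = 62.65°, tan(α/2) ≈ 1.93332, so f ≈ 21.6400 / 3.86665 ≈ 5.5966 mm.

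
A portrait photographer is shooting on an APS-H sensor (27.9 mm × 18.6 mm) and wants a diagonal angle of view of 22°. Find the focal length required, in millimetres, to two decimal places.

Sensor diagonal = √(27.9² + 18.6²) = √1124.3700 ≈ 33.5316 mm.
From α = 2·arctan(d/2f) we get f = d / (2·tan(α/2)).
With d = 33.5316 mm and α/2 = 11°, tan(α/2) ≈ 0.19438, so f ≈ 33.5316 / 0.38876 ≈ 86.2526 mm.

86.25 mm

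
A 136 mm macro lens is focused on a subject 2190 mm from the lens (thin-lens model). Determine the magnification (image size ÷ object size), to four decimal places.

0.0662×

Thin lens: 1/f = 1/dₒ + 1/dᵢ → 1/dᵢ = 1/136 − 1/2190 = 0.0068963 mm⁻¹, so dᵢ ≈ 145.0049 mm.
Magnification m = dᵢ/dₒ = 145.0049/2190 ≈ 0.06621.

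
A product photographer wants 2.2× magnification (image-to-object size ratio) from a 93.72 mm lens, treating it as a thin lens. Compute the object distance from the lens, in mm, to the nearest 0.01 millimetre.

With m = dᵢ/dₒ and 1/f = 1/dₒ + 1/dᵢ, substituting dᵢ = m·dₒ gives 1/f = (1 + 1/m)/dₒ, hence dₒ = f·(1 + 1/m).
dₒ = 93.72 × (1 + 1/2.2) = 93.72 × 1.45455 ≈ 136.320 mm.

136.32 mm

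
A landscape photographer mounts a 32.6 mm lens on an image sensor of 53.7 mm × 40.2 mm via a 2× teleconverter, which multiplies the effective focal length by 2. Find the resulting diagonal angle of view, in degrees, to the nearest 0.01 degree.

Effective focal length f = 32.6 × 2 = 65.2 mm.
Sensor diagonal = √(53.7² + 40.2²) = √4499.7300 ≈ 67.0800 mm.
α = 2·arctan(67.080 / (2 × 65.2)) = 2·arctan(0.51442) ≈ 54.4442°.

54.44°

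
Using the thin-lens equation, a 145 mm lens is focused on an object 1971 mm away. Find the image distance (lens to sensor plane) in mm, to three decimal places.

156.514 mm

1/dᵢ = 1/f − 1/dₒ = 1/145 − 1/1971 = 0.0063892 mm⁻¹.
dᵢ = 1/0.0063892 ≈ 156.5142 mm.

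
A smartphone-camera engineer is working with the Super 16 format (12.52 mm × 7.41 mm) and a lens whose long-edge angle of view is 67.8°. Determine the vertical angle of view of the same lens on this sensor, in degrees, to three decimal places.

43.376°

From the long-edge AOV: f = 12.52 / (2·tan(33.9°)) = 12.52 / 1.34394 ≈ 9.3159 mm.
Vertical AOV = 2·arctan(7.41 / (2 × 9.3159)) = 2·arctan(0.39771) ≈ 43.3763°.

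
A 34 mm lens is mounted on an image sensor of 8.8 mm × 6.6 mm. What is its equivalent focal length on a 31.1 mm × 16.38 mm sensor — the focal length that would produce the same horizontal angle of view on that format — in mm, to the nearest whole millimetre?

Equal angle of view means equal width/f ratio, so f₂ = f₁ · (width₂/width₁) = 34 × 31.1/8.8.
f₂ = 34 × 3.53409 ≈ 120.159 mm.

120 mm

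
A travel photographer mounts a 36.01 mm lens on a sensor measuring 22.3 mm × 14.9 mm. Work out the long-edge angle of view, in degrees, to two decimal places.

34.41°

Angle of view α = 2·arctan(w/2f) with w = 22.3 mm and f = 36.01 mm.
w/2f = 0.30964; arctan(0.30964) ≈ 17.2044°, so α ≈ 34.4088°.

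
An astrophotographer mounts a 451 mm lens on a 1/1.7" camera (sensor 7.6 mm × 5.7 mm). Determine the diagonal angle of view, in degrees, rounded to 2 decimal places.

1.21°

Sensor diagonal = √(7.6² + 5.7²) = √90.2500 ≈ 9.5000 mm.
Angle of view α = 2·arctan(d/2f) with d = 9.5000 mm and f = 451 mm.
d/2f = 0.01053; arctan(0.01053) ≈ 0.6034°, so α ≈ 1.2069°.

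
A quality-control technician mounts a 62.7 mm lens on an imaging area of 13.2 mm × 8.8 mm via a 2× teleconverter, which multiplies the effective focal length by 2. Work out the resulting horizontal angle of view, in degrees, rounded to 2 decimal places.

6.03°

Effective focal length f = 62.7 × 2 = 125.4 mm.
α = 2·arctan(13.2 / (2 × 125.4)) = 2·arctan(0.05263) ≈ 6.0256°.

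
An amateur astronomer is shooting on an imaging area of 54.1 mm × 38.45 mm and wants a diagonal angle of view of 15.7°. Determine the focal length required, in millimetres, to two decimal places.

Sensor diagonal = √(54.1² + 38.45²) = √4405.2125 ≈ 66.3718 mm.
From α = 2·arctan(d/2f) we get f = d / (2·tan(α/2)).
With d = 66.3718 mm and α/2 = 7.85°, tan(α/2) ≈ 0.13787, so f ≈ 66.3718 / 0.27574 ≈ 240.7005 mm.

240.70 mm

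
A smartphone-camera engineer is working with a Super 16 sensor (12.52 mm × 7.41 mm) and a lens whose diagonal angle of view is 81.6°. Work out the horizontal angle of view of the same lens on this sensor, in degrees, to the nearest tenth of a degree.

73.2°

Sensor diagonal = √(12.52² + 7.41²) = √211.6585 ≈ 14.5485 mm.
From the diagonal AOV: f = 14.5485 / (2·tan(40.8°)) = 14.5485 / 1.72635 ≈ 8.4273 mm.
Horizontal AOV = 2·arctan(12.52 / (2 × 8.4273)) = 2·arctan(0.74282) ≈ 73.2117°.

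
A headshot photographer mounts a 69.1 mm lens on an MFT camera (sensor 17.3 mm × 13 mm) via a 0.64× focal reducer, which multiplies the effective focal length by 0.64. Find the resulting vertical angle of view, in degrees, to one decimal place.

Effective focal length f = 69.1 × 0.64 = 44.224 mm.
α = 2·arctan(13 / (2 × 44.224)) = 2·arctan(0.14698) ≈ 16.7228°.

16.7°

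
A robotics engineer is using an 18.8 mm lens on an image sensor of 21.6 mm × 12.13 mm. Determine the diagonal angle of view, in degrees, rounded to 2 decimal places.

Sensor diagonal = √(21.6² + 12.13²) = √613.6969 ≈ 24.7729 mm.
Angle of view α = 2·arctan(d/2f) with d = 24.7729 mm and f = 18.8 mm.
d/2f = 0.65885; arctan(0.65885) ≈ 33.3790°, so α ≈ 66.7581°.

66.76°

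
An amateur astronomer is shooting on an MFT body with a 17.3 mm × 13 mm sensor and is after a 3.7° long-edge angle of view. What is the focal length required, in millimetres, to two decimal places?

From α = 2·arctan(w/2f) we get f = w / (2·tan(α/2)).
With w = 17.3 mm and α/2 = 1.85°, tan(α/2) ≈ 0.03230, so f ≈ 17.3 / 0.06460 ≈ 267.8034 mm.

267.80 mm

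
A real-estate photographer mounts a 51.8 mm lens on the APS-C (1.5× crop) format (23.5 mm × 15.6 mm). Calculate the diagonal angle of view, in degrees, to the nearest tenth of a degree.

Sensor diagonal = √(23.5² + 15.6²) = √795.6100 ≈ 28.2066 mm.
Angle of view α = 2·arctan(d/2f) with d = 28.2066 mm and f = 51.8 mm.
d/2f = 0.27226; arctan(0.27226) ≈ 15.2304°, so α ≈ 30.4608°.

30.5°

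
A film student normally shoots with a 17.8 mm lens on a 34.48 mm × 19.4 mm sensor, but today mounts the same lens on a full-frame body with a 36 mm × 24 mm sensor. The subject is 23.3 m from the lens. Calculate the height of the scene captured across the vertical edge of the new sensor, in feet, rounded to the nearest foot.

103 ft

The focal length stays 17.8 mm; the relevant sensor dimension is now h = 24 mm. Object distance dₒ = 23.3 m = 23300 mm.
Thin-lens field height W = h·(dₒ − f)/f = 24 × (23300 − 17.8)/17.8 ≈ 31391.730 mm = 31391.730/304.8 ft = 102.991 ft.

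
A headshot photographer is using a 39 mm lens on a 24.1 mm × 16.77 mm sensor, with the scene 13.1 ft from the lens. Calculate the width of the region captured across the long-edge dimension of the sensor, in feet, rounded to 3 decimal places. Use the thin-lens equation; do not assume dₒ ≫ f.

dₒ: 13.1 ft × 304.8 mm/ft = 3992.88 mm.
Similar triangles through the lens centre give W/dₒ = w/dᵢ; with 1/f = 1/dₒ + 1/dᵢ this gives W = w·(dₒ − f)/f.
W = 24.1 mm × (3992.88 − 39) / 39 = 24.1 × 101.3815 ≈ 2443.295 mm = 2443.295/304.8 ft = 8.01606 ft.

8.016 ft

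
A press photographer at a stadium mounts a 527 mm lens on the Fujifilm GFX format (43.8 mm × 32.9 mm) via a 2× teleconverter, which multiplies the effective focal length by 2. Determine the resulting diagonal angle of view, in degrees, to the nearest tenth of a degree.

3.0°

Effective focal length f = 527 × 2 = 1054 mm.
Sensor diagonal = √(43.8² + 32.9²) = √3000.8500 ≈ 54.7800 mm.
α = 2·arctan(54.780 / (2 × 1054)) = 2·arctan(0.02599) ≈ 2.9772°.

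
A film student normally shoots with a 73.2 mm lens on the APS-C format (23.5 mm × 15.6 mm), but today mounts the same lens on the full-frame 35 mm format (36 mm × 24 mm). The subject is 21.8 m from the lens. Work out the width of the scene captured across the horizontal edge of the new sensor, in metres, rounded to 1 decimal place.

10.7 m

The focal length stays 73.2 mm; the relevant sensor dimension is now w = 36 mm. Object distance dₒ = 21.8 m = 21800 mm.
Thin-lens field width W = w·(dₒ − f)/f = 36 × (21800 − 73.2)/73.2 ≈ 10685.311 mm = 10.6853 m.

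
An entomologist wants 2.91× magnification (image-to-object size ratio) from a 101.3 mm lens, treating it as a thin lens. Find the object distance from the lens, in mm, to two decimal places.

With m = dᵢ/dₒ and 1/f = 1/dₒ + 1/dᵢ, substituting dᵢ = m·dₒ gives 1/f = (1 + 1/m)/dₒ, hence dₒ = f·(1 + 1/m).
dₒ = 101.3 × (1 + 1/2.91) = 101.3 × 1.34364 ≈ 136.111 mm.

136.11 mm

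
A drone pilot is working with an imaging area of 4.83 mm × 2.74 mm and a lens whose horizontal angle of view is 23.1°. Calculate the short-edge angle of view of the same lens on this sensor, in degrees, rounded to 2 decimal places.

From the horizontal AOV: f = 4.83 / (2·tan(11.55°)) = 4.83 / 0.40872 ≈ 11.8173 mm.
Short-edge AOV = 2·arctan(2.74 / (2 × 11.8173)) = 2·arctan(0.11593) ≈ 13.2257°.

13.23°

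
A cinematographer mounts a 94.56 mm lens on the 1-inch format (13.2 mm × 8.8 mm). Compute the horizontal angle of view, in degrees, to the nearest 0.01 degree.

Angle of view α = 2·arctan(w/2f) with w = 13.2 mm and f = 94.56 mm.
w/2f = 0.06980; arctan(0.06980) ≈ 3.9926°, so α ≈ 7.9852°.

7.99°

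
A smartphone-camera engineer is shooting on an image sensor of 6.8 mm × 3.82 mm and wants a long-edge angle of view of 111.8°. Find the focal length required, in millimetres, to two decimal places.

2.30 mm

From α = 2·arctan(w/2f) we get f = w / (2·tan(α/2)).
With w = 6.8 mm and α/2 = 55.9°, tan(α/2) ≈ 1.47699, so f ≈ 6.8 / 2.95399 ≈ 2.3020 mm.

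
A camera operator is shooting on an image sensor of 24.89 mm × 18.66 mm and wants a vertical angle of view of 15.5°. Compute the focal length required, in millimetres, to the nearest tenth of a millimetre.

From α = 2·arctan(h/2f) we get f = h / (2·tan(α/2)).
With h = 18.66 mm and α/2 = 7.75°, tan(α/2) ≈ 0.13609, so f ≈ 18.66 / 0.27219 ≈ 68.5555 mm.

68.6 mm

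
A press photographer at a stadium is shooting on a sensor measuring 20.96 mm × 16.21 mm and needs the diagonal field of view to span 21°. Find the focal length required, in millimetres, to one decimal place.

Sensor diagonal = √(20.96² + 16.21²) = √702.0857 ≈ 26.4969 mm.
From α = 2·arctan(d/2f) we get f = d / (2·tan(α/2)).
With d = 26.4969 mm and α/2 = 10.5°, tan(α/2) ≈ 0.18534, so f ≈ 26.4969 / 0.37068 ≈ 71.4822 mm.

71.5 mm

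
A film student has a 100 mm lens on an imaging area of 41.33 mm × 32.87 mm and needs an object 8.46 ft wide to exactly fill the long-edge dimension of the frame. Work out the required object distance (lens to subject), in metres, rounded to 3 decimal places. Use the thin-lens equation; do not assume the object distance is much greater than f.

6.339 m

W: 8.46 ft × 304.8 mm/ft = 2578.61 mm.
Magnification m = w/W = dᵢ/dₒ; combined with 1/f = 1/dₒ + 1/dᵢ this gives dₒ = f·(1 + W/w).
dₒ = 100 mm × (1 + 2578.61/41.33) = 100 × 63.3907 ≈ 6339.071 mm = 6.33907 m.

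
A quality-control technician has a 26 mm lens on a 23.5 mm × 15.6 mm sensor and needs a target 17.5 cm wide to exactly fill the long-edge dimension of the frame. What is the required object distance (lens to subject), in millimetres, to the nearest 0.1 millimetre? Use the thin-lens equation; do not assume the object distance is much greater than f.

W: 17.5 cm = 175 mm.
Magnification m = w/W = dᵢ/dₒ; combined with 1/f = 1/dₒ + 1/dᵢ this gives dₒ = f·(1 + W/w).
dₒ = 26 mm × (1 + 175/23.5) = 26 × 8.4468 ≈ 219.617 mm.

219.6 mm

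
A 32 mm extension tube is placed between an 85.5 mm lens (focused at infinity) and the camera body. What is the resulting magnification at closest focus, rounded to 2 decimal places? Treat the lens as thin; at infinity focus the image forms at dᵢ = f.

The tube moves the image plane from f to f + e, so dᵢ = 85.5 + 32 = 117.5 mm. Focus is achieved when 1/f = 1/dₒ + 1/dᵢ, giving dₒ = 1/(1/f − 1/(f+e)).
Magnification m = dᵢ/dₒ = (f+e)·(1/f − 1/(f+e)) = e/f = 32/85.5 ≈ 0.3743.

0.37×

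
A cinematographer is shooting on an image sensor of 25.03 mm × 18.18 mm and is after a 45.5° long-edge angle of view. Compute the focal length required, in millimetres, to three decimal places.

From α = 2·arctan(w/2f) we get f = w / (2·tan(α/2)).
With w = 25.03 mm and α/2 = 22.75°, tan(α/2) ≈ 0.41933, so f ≈ 25.03 / 0.83867 ≈ 29.8449 mm.

29.845 mm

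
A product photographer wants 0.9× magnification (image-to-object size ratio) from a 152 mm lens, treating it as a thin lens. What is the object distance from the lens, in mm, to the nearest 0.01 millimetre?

320.89 mm

With m = dᵢ/dₒ and 1/f = 1/dₒ + 1/dᵢ, substituting dᵢ = m·dₒ gives 1/f = (1 + 1/m)/dₒ, hence dₒ = f·(1 + 1/m).
dₒ = 152 × (1 + 1/0.9) = 152 × 2.11111 ≈ 320.889 mm.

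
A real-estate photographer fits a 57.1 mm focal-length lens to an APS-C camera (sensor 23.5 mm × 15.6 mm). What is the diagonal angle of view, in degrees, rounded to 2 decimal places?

27.75°

Sensor diagonal = √(23.5² + 15.6²) = √795.6100 ≈ 28.2066 mm.
Angle of view α = 2·arctan(d/2f) with d = 28.2066 mm and f = 57.1 mm.
d/2f = 0.24699; arctan(0.24699) ≈ 13.8740°, so α ≈ 27.7479°.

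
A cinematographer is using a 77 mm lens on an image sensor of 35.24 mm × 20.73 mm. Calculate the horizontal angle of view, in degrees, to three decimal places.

Angle of view α = 2·arctan(w/2f) with w = 35.24 mm and f = 77 mm.
w/2f = 0.22883; arctan(0.22883) ≈ 12.8891°, so α ≈ 25.7783°.

25.778°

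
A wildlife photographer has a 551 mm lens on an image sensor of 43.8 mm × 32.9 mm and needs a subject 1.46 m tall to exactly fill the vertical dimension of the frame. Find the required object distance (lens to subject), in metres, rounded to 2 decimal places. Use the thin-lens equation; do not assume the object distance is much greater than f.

25.00 m

W: 1.46 m = 1460 mm.
Magnification m = h/W = dᵢ/dₒ; combined with 1/f = 1/dₒ + 1/dᵢ this gives dₒ = f·(1 + W/h).
dₒ = 551 mm × (1 + 1460/32.9) = 551 × 45.3769 ≈ 25002.672 mm = 25.0027 m.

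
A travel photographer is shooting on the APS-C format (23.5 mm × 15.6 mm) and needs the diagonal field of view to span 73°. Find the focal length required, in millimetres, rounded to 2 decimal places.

19.06 mm

Sensor diagonal = √(23.5² + 15.6²) = √795.6100 ≈ 28.2066 mm.
From α = 2·arctan(d/2f) we get f = d / (2·tan(α/2)).
With d = 28.2066 mm and α/2 = 36.5°, tan(α/2) ≈ 0.73996, so f ≈ 28.2066 / 1.47992 ≈ 19.0595 mm.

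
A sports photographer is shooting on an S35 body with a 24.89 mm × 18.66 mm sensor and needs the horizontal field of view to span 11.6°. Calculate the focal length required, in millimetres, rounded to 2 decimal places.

122.52 mm

From α = 2·arctan(w/2f) we get f = w / (2·tan(α/2)).
With w = 24.89 mm and α/2 = 5.8°, tan(α/2) ≈ 0.10158, so f ≈ 24.89 / 0.20315 ≈ 122.5187 mm.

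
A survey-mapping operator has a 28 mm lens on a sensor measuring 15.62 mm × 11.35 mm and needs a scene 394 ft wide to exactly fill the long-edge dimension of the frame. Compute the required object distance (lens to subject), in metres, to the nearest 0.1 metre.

215.3 m

W: 394 ft × 304.8 mm/ft = 120091.20 mm.
Magnification m = w/W = dᵢ/dₒ; combined with 1/f = 1/dₒ + 1/dᵢ this gives dₒ = f·(1 + W/w).
dₒ = 28 mm × (1 + 120091/15.62) = 28 × 7689.2968 ≈ 215300.311 mm = 215.3 m.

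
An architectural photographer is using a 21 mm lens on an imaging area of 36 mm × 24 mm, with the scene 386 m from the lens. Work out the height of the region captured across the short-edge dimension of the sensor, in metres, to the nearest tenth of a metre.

441.1 m

dₒ: 386 m = 386000 mm.
Similar triangles through the lens centre give W/dₒ = h/dᵢ; with 1/f = 1/dₒ + 1/dᵢ this gives W = h·(dₒ − f)/f.
W = 24 mm × (386000 − 21) / 21 = 24 × 18379.9524 ≈ 441118.857 mm = 441.119 m.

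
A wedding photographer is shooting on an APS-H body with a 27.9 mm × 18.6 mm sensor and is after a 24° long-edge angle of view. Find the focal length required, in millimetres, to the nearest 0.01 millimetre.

From α = 2·arctan(w/2f) we get f = w / (2·tan(α/2)).
With w = 27.9 mm and α/2 = 12°, tan(α/2) ≈ 0.21256, so f ≈ 27.9 / 0.42511 ≈ 65.6296 mm.

65.63 mm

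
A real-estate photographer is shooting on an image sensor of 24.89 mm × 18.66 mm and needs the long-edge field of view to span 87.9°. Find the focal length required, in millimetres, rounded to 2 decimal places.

12.91 mm

From α = 2·arctan(w/2f) we get f = w / (2·tan(α/2)).
With w = 24.89 mm and α/2 = 43.95°, tan(α/2) ≈ 0.96400, so f ≈ 24.89 / 1.92801 ≈ 12.9097 mm.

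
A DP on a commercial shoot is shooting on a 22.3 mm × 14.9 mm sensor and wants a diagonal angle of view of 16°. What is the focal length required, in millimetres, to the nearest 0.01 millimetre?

Sensor diagonal = √(22.3² + 14.9²) = √719.3000 ≈ 26.8198 mm.
From α = 2·arctan(d/2f) we get f = d / (2·tan(α/2)).
With d = 26.8198 mm and α/2 = 8°, tan(α/2) ≈ 0.14054, so f ≈ 26.8198 / 0.28108 ≈ 95.4163 mm.

95.42 mm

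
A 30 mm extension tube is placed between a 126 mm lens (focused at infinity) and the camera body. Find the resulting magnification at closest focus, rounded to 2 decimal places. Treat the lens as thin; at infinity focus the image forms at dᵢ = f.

The tube moves the image plane from f to f + e, so dᵢ = 126 + 30 = 156 mm. Focus is achieved when 1/f = 1/dₒ + 1/dᵢ, giving dₒ = 1/(1/f − 1/(f+e)).
Magnification m = dᵢ/dₒ = (f+e)·(1/f − 1/(f+e)) = e/f = 30/126 ≈ 0.2381.

0.24×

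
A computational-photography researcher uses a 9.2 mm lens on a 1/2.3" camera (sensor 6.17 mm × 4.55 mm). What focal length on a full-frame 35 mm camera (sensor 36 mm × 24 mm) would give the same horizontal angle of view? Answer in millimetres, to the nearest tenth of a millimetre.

Equal angle of view means equal width/f ratio, so f₂ = f₁ · (width₂/width₁) = 9.2 × 36/6.17.
f₂ = 9.2 × 5.83468 ≈ 53.679 mm.

53.7 mm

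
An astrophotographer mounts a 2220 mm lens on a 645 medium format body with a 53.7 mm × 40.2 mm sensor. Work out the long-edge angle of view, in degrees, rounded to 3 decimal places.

1.386°

Angle of view α = 2·arctan(w/2f) with w = 53.7 mm and f = 2220 mm.
w/2f = 0.01209; arctan(0.01209) ≈ 0.6929°, so α ≈ 1.3859°.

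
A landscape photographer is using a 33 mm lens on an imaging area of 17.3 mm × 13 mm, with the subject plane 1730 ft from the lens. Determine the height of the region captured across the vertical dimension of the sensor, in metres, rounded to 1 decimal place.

dₒ: 1730 ft × 304.8 mm/ft = 527303.98 mm.
Similar triangles through the lens centre give W/dₒ = h/dᵢ; with 1/f = 1/dₒ + 1/dᵢ this gives W = h·(dₒ − f)/f.
W = 13 mm × (527304 − 33) / 33 = 13 × 15977.9086 ≈ 207712.812 mm = 207.713 m.

207.7 m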